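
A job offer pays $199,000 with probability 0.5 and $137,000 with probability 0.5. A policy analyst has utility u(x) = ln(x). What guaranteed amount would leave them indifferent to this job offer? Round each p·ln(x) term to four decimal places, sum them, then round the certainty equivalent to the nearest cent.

E[u] = 0.5·ln(199000) + 0.5·ln(137000) = 6.1005 + 5.9139 = 12.0144
CE = e^12.0144 ≈ 165115.42

$165,115.42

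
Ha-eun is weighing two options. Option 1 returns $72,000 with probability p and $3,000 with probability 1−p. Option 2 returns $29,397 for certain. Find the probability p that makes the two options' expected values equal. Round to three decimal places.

p = 0.383

p·72000 + (1−p)·3000 = 29397
69000p + 3000 = 29397
p = (29397 − 3000) / 69000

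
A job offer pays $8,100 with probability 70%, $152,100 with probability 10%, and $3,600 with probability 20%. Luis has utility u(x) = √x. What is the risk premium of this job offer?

$8,604

E[u] = 0.7·√8100 + 0.1·√152100 + 0.2·√3600 = 0.7·90 + 0.1·390 + 0.2·60 = 114
CE = (114)² = 12996
Risk premium = EV − CE = 21600 − 12996 = 8604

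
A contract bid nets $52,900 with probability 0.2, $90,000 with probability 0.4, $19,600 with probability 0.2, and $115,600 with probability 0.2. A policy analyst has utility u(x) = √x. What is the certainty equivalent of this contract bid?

$68,644

E[u] = 0.2·√52900 + 0.4·√90000 + 0.2·√19600 + 0.2·√115600 = 0.2·230 + 0.4·300 + 0.2·140 + 0.2·340 = 262
CE = (262)² = 68644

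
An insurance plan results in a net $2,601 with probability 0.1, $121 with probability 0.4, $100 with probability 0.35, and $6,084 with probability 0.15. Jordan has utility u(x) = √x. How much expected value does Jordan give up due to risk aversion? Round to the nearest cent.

E[u] = 0.1·√2601 + 0.4·√121 + 0.35·√100 + 0.15·√6084 = 0.1·51 + 0.4·11 + 0.35·10 + 0.15·78 = 24.7
CE = (24.7)² = 610.09
Risk premium = EV − CE = 1256.1 − 610.09 = 646.01

$646.01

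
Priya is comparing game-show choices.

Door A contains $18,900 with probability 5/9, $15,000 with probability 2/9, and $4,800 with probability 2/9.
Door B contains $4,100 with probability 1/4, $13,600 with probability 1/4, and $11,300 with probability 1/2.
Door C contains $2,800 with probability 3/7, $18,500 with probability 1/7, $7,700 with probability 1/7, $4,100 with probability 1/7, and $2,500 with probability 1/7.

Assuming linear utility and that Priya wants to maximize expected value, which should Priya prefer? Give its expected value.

Door A = 5/9 × 18900 + 2/9 × 15000 + 2/9 × 4800 = 10500 + 3333.3333 + 1066.6667 = 14900
Door B = 1/4 × 4100 + 1/4 × 13600 + 1/2 × 11300 = 1025 + 3400 + 5650 = 10075
Door C = 3/7 × 2800 + 1/7 × 18500 + 1/7 × 7700 + 1/7 × 4100 + 1/7 × 2500 = 1200 + 2642.8571 + 1100 + 585.7143 + 357.1429 = 5885.7143

Door A ($14,900)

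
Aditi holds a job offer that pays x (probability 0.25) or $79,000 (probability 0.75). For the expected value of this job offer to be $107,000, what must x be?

0.25·x + 0.75·79000 = 107000
0.25·x = 107000 − 59250 = 47750
x = 47750 / 0.25 = 191000

x = $191,000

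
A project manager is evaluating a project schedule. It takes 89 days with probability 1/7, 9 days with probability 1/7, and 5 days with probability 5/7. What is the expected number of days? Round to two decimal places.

EV = 1/7 × 89 + 1/7 × 9 + 5/7 × 5 = 12.7143 + 1.2857 + 3.5714 = 17.5714

17.57 days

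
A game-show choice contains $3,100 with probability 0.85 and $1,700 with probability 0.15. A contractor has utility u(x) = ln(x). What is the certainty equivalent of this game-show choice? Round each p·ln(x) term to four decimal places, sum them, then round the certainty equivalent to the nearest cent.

$2,833.02

E[u] = 0.85·ln(3100) + 0.15·ln(1700) = 6.8333 + 1.1158 = 7.9491
CE = e^7.9491 ≈ 2833.02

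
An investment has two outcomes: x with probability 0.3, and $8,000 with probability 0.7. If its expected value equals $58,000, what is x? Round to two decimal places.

0.3·x + 0.7·8000 = 58000
0.3·x = 58000 − 5600 = 52400
x = 52400 / 0.3 = 174666.6667

x = $174,666.67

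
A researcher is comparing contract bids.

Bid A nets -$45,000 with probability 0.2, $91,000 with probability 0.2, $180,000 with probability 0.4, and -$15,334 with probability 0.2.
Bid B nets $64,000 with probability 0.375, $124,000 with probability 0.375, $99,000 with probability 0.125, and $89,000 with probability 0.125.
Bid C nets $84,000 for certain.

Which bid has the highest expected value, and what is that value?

Bid B ($94,000)

Bid A = 0.2 × (-45000) + 0.2 × 91000 + 0.4 × 180000 + 0.2 × (-15334) = -9000 + 18200 + 72000 − 3066.8 = 78133.2
Bid B = 0.375 × 64000 + 0.375 × 124000 + 0.125 × 99000 + 0.125 × 89000 = 24000 + 46500 + 12375 + 11125 = 94000
Bid C: 84000 (certain)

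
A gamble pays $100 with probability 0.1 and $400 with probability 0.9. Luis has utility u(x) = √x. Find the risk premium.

E[u] = 0.1·√100 + 0.9·√400 = 0.1·10 + 0.9·20 = 19
CE = (19)² = 361
Risk premium = EV − CE = 370 − 361 = 9

$9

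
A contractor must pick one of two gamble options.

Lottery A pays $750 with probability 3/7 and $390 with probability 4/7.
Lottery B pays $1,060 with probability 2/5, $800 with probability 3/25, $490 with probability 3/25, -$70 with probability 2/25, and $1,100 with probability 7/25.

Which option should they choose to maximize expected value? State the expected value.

Lottery A = 3/7 × 750 + 4/7 × 390 = 321.4286 + 222.8571 = 544.2857
Lottery B = 2/5 × 1060 + 3/25 × 800 + 3/25 × 490 + 2/25 × (-70) + 7/25 × 1100 = 424 + 96 + 58.8 − 5.6 + 308 = 881.2

Lottery B ($881.20)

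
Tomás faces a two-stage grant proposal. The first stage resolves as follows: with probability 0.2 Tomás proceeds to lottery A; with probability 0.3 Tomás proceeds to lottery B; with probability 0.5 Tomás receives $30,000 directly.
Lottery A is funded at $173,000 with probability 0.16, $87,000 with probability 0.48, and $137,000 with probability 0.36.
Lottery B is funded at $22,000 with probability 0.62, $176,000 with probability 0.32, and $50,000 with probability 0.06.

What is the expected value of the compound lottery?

EV(A) = 0.16 × 173000 + 0.48 × 87000 + 0.36 × 137000 = 27680 + 41760 + 49320 = 118760
EV(B) = 0.62 × 22000 + 0.32 × 176000 + 0.06 × 50000 = 13640 + 56320 + 3000 = 72960
Branch C: 30000 (certain)
Overall = 0.2 × 118760 + 0.3 × 72960 + 0.5 × 30000 = 23752 + 21888 + 15000 = 60640

$60,640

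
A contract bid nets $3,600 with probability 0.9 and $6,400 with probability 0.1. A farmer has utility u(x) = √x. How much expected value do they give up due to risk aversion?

$36

E[u] = 0.9·√3600 + 0.1·√6400 = 0.9·60 + 0.1·80 = 62
CE = (62)² = 3844
Risk premium = EV − CE = 3880 − 3844 = 36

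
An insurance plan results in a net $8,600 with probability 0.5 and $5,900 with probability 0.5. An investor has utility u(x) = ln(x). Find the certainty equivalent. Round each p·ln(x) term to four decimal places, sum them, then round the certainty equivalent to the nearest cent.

$7,123.82

E[u] = 0.5·ln(8600) + 0.5·ln(5900) = 4.5298 + 4.3414 = 8.8712
CE = e^8.8712 ≈ 7123.82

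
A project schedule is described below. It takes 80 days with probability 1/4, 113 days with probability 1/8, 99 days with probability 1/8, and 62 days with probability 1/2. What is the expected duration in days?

77.5 days

EV = 1/4 × 80 + 1/8 × 113 + 1/8 × 99 + 1/2 × 62 = 20 + 14.125 + 12.375 + 31 = 77.5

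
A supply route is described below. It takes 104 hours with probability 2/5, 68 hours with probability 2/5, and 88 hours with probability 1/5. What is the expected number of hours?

EV = 2/5 × 104 + 2/5 × 68 + 1/5 × 88 = 41.6 + 27.2 + 17.6 = 86.4

86.4 hours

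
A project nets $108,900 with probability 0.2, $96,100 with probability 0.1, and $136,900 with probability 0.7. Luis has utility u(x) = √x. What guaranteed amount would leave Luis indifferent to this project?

$126,736

E[u] = 0.2·√108900 + 0.1·√96100 + 0.7·√136900 = 0.2·330 + 0.1·310 + 0.7·370 = 356
CE = (356)² = 126736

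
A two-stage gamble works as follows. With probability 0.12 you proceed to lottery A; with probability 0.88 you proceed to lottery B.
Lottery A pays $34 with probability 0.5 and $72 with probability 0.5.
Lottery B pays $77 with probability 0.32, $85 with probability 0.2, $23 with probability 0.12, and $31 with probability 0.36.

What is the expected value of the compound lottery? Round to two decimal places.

$55.25

EV(A) = 0.5 × 34 + 0.5 × 72 = 17 + 36 = 53
EV(B) = 0.32 × 77 + 0.2 × 85 + 0.12 × 23 + 0.36 × 31 = 24.64 + 17 + 2.76 + 11.16 = 55.56
Overall = 0.12 × 53 + 0.88 × 55.56 = 6.36 + 48.8928 = 55.2528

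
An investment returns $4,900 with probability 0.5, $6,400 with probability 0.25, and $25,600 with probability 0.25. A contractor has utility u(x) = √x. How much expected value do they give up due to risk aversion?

E[u] = 0.5·√4900 + 0.25·√6400 + 0.25·√25600 = 0.5·70 + 0.25·80 + 0.25·160 = 95
CE = (95)² = 9025
Risk premium = EV − CE = 10450 − 9025 = 1425

$1,425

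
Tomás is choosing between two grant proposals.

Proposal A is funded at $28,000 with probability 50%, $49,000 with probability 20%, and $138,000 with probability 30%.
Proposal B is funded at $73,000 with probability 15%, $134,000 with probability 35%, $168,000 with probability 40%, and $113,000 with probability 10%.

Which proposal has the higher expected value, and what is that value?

Proposal B ($136,350)

Proposal A = 0.5 × 28000 + 0.2 × 49000 + 0.3 × 138000 = 14000 + 9800 + 41400 = 65200
Proposal B = 0.15 × 73000 + 0.35 × 134000 + 0.4 × 168000 + 0.1 × 113000 = 10950 + 46900 + 67200 + 11300 = 136350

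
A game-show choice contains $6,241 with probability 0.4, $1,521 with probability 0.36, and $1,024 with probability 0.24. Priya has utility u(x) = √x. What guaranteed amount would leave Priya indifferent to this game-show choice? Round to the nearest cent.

$2,843.02

E[u] = 0.4·√6241 + 0.36·√1521 + 0.24·√1024 = 0.4·79 + 0.36·39 + 0.24·32 = 53.32
CE = (53.32)² = 2843.0224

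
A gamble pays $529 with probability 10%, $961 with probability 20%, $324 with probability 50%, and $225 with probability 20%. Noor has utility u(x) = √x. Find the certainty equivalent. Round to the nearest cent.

$420.25

E[u] = 0.1·√529 + 0.2·√961 + 0.5·√324 + 0.2·√225 = 0.1·23 + 0.2·31 + 0.5·18 + 0.2·15 = 20.5
CE = (20.5)² = 420.25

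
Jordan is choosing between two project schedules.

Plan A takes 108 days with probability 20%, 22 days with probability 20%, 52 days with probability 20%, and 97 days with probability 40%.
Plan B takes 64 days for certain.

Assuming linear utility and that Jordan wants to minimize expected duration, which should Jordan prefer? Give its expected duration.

Plan B (64 days)

Plan A = 0.2 × 108 + 0.2 × 22 + 0.2 × 52 + 0.4 × 97 = 21.6 + 4.4 + 10.4 + 38.8 = 75.2
Plan B: 64 (certain)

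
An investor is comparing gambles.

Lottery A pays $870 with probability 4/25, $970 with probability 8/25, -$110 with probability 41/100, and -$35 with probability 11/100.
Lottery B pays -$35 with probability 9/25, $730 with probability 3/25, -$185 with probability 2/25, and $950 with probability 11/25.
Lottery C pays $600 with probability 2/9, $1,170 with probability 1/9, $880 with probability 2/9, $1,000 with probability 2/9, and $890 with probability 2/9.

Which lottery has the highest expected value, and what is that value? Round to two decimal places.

Lottery C ($878.89)

Lottery A = 4/25 × 870 + 8/25 × 970 + 41/100 × (-110) + 11/100 × (-35) = 139.2 + 310.4 − 45.1 − 3.85 = 400.65
Lottery B = 9/25 × (-35) + 3/25 × 730 + 2/25 × (-185) + 11/25 × 950 = -12.6 + 87.6 − 14.8 + 418 = 478.2
Lottery C = 2/9 × 600 + 1/9 × 1170 + 2/9 × 880 + 2/9 × 1000 + 2/9 × 890 = 133.3333 + 130 + 195.5556 + 222.2222 + 197.7778 = 878.8889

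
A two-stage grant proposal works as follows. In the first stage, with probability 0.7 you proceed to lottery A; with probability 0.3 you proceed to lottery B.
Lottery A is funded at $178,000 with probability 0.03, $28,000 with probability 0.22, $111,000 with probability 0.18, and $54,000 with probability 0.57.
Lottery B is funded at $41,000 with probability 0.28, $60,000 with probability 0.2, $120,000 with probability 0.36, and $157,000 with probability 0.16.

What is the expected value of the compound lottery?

EV(A) = 0.03 × 178000 + 0.22 × 28000 + 0.18 × 111000 + 0.57 × 54000 = 5340 + 6160 + 19980 + 30780 = 62260
EV(B) = 0.28 × 41000 + 0.2 × 60000 + 0.36 × 120000 + 0.16 × 157000 = 11480 + 12000 + 43200 + 25120 = 91800
Overall = 0.7 × 62260 + 0.3 × 91800 = 43582 + 27540 = 71122

$71,122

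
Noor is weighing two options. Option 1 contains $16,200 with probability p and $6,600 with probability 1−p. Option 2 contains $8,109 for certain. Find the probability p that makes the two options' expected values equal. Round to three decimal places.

p = 0.157

p·16200 + (1−p)·6600 = 8109
9600p + 6600 = 8109
p = (8109 − 6600) / 9600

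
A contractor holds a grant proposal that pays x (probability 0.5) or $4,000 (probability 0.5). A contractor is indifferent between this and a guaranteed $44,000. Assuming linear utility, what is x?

0.5·x + 0.5·4000 = 44000
0.5·x = 44000 − 2000 = 42000
x = 42000 / 0.5 = 84000

x = $84,000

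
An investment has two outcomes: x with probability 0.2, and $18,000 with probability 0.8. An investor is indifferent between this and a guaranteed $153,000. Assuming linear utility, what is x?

0.2·x + 0.8·18000 = 153000
0.2·x = 153000 − 14400 = 138600
x = 138600 / 0.2 = 693000

x = $693,000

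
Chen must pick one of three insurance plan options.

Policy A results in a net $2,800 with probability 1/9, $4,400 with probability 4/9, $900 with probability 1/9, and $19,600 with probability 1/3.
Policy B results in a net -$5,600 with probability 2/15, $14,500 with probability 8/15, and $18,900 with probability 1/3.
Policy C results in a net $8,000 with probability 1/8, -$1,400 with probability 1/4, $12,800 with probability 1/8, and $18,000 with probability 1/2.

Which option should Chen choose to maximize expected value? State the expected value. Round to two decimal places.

Policy A = 1/9 × 2800 + 4/9 × 4400 + 1/9 × 900 + 1/3 × 19600 = 311.1111 + 1955.5556 + 100 + 6533.3333 = 8900
Policy B = 2/15 × (-5600) + 8/15 × 14500 + 1/3 × 18900 = -746.6667 + 7733.3333 + 6300 = 13286.6667
Policy C = 1/8 × 8000 + 1/4 × (-1400) + 1/8 × 12800 + 1/2 × 18000 = 1000 − 350 + 1600 + 9000 = 11250

Policy B ($13,286.67)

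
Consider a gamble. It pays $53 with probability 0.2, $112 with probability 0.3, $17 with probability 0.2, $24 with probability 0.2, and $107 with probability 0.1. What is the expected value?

$63.10

EV = 0.2 × 53 + 0.3 × 112 + 0.2 × 17 + 0.2 × 24 + 0.1 × 107 = 10.6 + 33.6 + 3.4 + 4.8 + 10.7 = 63.1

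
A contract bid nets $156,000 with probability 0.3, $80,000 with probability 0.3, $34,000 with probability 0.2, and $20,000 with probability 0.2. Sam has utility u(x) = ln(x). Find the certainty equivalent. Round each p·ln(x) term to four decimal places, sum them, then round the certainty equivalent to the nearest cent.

E[u] = 0.3·ln(156000) + 0.3·ln(80000) + 0.2·ln(34000) + 0.2·ln(20000) = 3.5873 + 3.3869 + 2.0868 + 1.9807 = 11.0417
CE = e^11.0417 ≈ 62423.68

$62,423.68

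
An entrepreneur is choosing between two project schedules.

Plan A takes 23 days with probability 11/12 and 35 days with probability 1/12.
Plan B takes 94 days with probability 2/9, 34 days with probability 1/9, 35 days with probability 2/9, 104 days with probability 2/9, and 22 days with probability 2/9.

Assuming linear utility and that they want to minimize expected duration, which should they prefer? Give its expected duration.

Plan A (24 days)

Plan A = 11/12 × 23 + 1/12 × 35 = 21.0833 + 2.9167 = 24
Plan B = 2/9 × 94 + 1/9 × 34 + 2/9 × 35 + 2/9 × 104 + 2/9 × 22 = 20.8889 + 3.7778 + 7.7778 + 23.1111 + 4.8889 = 60.4444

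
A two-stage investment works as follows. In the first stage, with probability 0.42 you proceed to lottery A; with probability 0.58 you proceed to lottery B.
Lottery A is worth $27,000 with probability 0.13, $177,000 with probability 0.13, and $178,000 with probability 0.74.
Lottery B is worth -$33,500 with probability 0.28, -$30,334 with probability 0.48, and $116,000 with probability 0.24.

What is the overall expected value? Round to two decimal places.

$68,722.61

EV(A) = 0.13 × 27000 + 0.13 × 177000 + 0.74 × 178000 = 3510 + 23010 + 131720 = 158240
EV(B) = 0.28 × (-33500) + 0.48 × (-30334) + 0.24 × 116000 = -9380 − 14560.32 + 27840 = 3899.68
Overall = 0.42 × 158240 + 0.58 × 3899.68 = 66460.8 + 2261.8144 = 68722.6144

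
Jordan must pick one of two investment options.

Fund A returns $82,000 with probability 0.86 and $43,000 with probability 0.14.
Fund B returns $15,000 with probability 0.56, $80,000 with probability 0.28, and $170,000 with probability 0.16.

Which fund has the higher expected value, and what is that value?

Fund A = 0.86 × 82000 + 0.14 × 43000 = 70520 + 6020 = 76540
Fund B = 0.56 × 15000 + 0.28 × 80000 + 0.16 × 170000 = 8400 + 22400 + 27200 = 58000

Fund A ($76,540)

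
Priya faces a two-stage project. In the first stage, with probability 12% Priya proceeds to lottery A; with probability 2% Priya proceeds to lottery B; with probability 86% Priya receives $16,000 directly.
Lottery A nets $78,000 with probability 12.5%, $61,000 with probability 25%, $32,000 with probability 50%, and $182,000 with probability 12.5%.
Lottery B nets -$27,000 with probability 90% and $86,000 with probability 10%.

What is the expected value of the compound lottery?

EV(A) = 0.125 × 78000 + 0.25 × 61000 + 0.5 × 32000 + 0.125 × 182000 = 9750 + 15250 + 16000 + 22750 = 63750
EV(B) = 0.9 × (-27000) + 0.1 × 86000 = -24300 + 8600 = -15700
Branch C: 16000 (certain)
Overall = 0.12 × 63750 + 0.02 × (-15700) + 0.86 × 16000 = 7650 − 314 + 13760 = 21096

$21,096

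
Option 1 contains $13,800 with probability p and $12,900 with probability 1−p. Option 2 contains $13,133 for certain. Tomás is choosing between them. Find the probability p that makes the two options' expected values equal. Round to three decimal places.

p·13800 + (1−p)·12900 = 13133
900p + 12900 = 13133
p = (13133 − 12900) / 900

p = 0.259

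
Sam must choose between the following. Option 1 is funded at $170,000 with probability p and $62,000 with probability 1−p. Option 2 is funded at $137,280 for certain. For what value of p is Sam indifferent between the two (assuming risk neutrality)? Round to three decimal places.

p = 0.697

p·170000 + (1−p)·62000 = 137280
108000p + 62000 = 137280
p = (137280 − 62000) / 108000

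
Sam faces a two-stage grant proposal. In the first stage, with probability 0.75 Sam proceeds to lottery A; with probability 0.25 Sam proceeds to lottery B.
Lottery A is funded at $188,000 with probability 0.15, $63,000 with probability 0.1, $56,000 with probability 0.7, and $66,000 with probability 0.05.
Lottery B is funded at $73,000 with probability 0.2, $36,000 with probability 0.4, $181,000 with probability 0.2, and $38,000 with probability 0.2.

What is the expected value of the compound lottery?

$75,950

EV(A) = 0.15 × 188000 + 0.1 × 63000 + 0.7 × 56000 + 0.05 × 66000 = 28200 + 6300 + 39200 + 3300 = 77000
EV(B) = 0.2 × 73000 + 0.4 × 36000 + 0.2 × 181000 + 0.2 × 38000 = 14600 + 14400 + 36200 + 7600 = 72800
Overall = 0.75 × 77000 + 0.25 × 72800 = 57750 + 18200 = 75950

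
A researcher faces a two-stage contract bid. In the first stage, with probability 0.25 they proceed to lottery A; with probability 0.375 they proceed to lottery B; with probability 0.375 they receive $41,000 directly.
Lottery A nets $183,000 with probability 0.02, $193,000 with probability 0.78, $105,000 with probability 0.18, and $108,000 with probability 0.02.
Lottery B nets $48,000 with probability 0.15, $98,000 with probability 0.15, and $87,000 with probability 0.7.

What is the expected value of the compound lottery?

EV(A) = 0.02 × 183000 + 0.78 × 193000 + 0.18 × 105000 + 0.02 × 108000 = 3660 + 150540 + 18900 + 2160 = 175260
EV(B) = 0.15 × 48000 + 0.15 × 98000 + 0.7 × 87000 = 7200 + 14700 + 60900 = 82800
Branch C: 41000 (certain)
Overall = 0.25 × 175260 + 0.375 × 82800 + 0.375 × 41000 = 43815 + 31050 + 15375 = 90240

$90,240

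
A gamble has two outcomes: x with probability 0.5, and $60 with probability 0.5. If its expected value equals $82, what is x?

0.5·x + 0.5·60 = 82
0.5·x = 82 − 30 = 52
x = 52 / 0.5 = 104

x = $104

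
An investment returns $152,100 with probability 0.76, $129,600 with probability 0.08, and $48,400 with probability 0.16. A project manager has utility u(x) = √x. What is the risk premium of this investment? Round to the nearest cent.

E[u] = 0.76·√152100 + 0.08·√129600 + 0.16·√48400 = 0.76·390 + 0.08·360 + 0.16·220 = 360.4
CE = (360.4)² = 129888.16
Risk premium = EV − CE = 133708 − 129888.16 = 3819.84

$3,819.84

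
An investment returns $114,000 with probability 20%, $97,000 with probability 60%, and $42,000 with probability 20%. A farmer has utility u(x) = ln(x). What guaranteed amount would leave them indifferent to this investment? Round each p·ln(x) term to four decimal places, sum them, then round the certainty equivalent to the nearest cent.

$84,744.83

E[u] = 0.2·ln(114000) + 0.6·ln(97000) + 0.2·ln(42000) = 2.3288 + 6.8895 + 2.1291 = 11.3474
CE = e^11.3474 ≈ 84744.83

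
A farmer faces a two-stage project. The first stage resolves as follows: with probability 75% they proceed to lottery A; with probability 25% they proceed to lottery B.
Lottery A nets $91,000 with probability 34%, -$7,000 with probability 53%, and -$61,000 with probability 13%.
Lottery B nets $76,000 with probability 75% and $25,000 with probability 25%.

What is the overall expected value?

$30,287.50

EV(A) = 0.34 × 91000 + 0.53 × (-7000) + 0.13 × (-61000) = 30940 − 3710 − 7930 = 19300
EV(B) = 0.75 × 76000 + 0.25 × 25000 = 57000 + 6250 = 63250
Overall = 0.75 × 19300 + 0.25 × 63250 = 14475 + 15812.5 = 30287.5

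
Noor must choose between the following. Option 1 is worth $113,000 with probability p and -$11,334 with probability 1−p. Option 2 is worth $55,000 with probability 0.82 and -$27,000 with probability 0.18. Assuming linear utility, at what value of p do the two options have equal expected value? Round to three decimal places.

EV(Option 2) = 0.82 × 55000 + 0.18 × (-27000) = 45100 − 4860 = 40240
p·113000 + (1−p)·(-11334) = 40240
124334p − 11334 = 40240
p = (40240 + 11334) / 124334

p = 0.415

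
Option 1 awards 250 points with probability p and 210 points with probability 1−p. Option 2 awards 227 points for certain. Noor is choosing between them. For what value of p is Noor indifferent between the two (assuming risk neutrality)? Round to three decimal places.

p·250 + (1−p)·210 = 227
40p + 210 = 227
p = (227 − 210) / 40

p = 0.425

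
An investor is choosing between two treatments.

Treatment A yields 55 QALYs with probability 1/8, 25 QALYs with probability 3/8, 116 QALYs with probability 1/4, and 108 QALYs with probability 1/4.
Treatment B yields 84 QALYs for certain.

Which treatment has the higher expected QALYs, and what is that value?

Treatment B (84 QALYs)

Treatment A = 1/8 × 55 + 3/8 × 25 + 1/4 × 116 + 1/4 × 108 = 6.875 + 9.375 + 29 + 27 = 72.25
Treatment B: 84 (certain)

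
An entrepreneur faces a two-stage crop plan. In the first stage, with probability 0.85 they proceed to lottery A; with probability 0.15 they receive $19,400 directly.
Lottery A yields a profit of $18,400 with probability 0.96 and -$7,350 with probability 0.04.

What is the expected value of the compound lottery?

EV(A) = 0.96 × 18400 + 0.04 × (-7350) = 17664 − 294 = 17370
Branch B: 19400 (certain)
Overall = 0.85 × 17370 + 0.15 × 19400 = 14764.5 + 2910 = 17674.5

$17,674.50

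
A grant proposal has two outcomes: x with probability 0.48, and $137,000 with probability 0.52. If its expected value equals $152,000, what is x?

x = $168,250

0.48·x + 0.52·137000 = 152000
0.48·x = 152000 − 71240 = 80760
x = 80760 / 0.48 = 168250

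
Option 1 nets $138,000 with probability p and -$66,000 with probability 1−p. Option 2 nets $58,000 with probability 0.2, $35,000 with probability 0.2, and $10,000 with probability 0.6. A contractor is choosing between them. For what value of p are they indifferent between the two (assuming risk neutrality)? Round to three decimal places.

EV(Option 2) = 0.2 × 58000 + 0.2 × 35000 + 0.6 × 10000 = 11600 + 7000 + 6000 = 24600
p·138000 + (1−p)·(-66000) = 24600
204000p − 66000 = 24600
p = (24600 + 66000) / 204000

p = 0.444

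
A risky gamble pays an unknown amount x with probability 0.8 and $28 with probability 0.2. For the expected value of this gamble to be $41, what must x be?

0.8·x + 0.2·28 = 41
0.8·x = 41 − 5.6 = 35.4
x = 35.4 / 0.8 = 44.25

x = $44.25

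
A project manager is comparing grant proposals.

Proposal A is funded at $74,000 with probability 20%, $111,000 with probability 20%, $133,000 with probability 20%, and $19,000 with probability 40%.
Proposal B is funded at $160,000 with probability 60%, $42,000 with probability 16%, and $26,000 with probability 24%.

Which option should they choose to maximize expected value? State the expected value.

Proposal B ($108,960)

Proposal A = 0.2 × 74000 + 0.2 × 111000 + 0.2 × 133000 + 0.4 × 19000 = 14800 + 22200 + 26600 + 7600 = 71200
Proposal B = 0.6 × 160000 + 0.16 × 42000 + 0.24 × 26000 = 96000 + 6720 + 6240 = 108960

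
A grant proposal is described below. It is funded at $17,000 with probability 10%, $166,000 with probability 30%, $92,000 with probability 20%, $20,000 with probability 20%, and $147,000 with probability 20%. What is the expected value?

EV = 0.1 × 17000 + 0.3 × 166000 + 0.2 × 92000 + 0.2 × 20000 + 0.2 × 147000 = 1700 + 49800 + 18400 + 4000 + 29400 = 103300

$103,300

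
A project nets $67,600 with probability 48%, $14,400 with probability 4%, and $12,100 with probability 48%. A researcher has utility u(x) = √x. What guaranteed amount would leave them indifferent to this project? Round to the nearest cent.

E[u] = 0.48·√67600 + 0.04·√14400 + 0.48·√12100 = 0.48·260 + 0.04·120 + 0.48·110 = 182.4
CE = (182.4)² = 33269.76

$33,269.76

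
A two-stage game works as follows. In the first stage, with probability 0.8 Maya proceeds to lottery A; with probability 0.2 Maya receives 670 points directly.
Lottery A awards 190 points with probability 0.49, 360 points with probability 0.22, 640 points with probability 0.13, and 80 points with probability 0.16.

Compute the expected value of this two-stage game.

348.64 points

EV(A) = 0.49 × 190 + 0.22 × 360 + 0.13 × 640 + 0.16 × 80 = 93.1 + 79.2 + 83.2 + 12.8 = 268.3
Branch B: 670 (certain)
Overall = 0.8 × 268.3 + 0.2 × 670 = 214.64 + 134 = 348.64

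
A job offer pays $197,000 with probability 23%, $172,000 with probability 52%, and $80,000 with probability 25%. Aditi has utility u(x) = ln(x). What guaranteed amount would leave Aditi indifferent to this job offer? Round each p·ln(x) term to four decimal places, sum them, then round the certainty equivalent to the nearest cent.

$146,532.13

E[u] = 0.23·ln(197000) + 0.52·ln(172000) + 0.25·ln(80000) = 2.8039 + 6.2687 + 2.8224 = 11.8950
CE = e^11.8950 ≈ 146532.13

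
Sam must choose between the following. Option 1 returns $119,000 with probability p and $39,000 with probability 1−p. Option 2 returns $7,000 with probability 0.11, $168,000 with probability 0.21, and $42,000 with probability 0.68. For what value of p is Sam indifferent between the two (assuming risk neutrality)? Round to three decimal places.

p = 0.320

EV(Option 2) = 0.11 × 7000 + 0.21 × 168000 + 0.68 × 42000 = 770 + 35280 + 28560 = 64610
p·119000 + (1−p)·39000 = 64610
80000p + 39000 = 64610
p = (64610 − 39000) / 80000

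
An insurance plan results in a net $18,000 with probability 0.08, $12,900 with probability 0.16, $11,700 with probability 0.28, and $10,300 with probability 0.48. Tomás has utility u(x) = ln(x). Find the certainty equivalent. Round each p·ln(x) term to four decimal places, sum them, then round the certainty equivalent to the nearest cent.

$11,572.65

E[u] = 0.08·ln(18000) + 0.16·ln(12900) + 0.28·ln(11700) + 0.48·ln(10300) = 0.7839 + 1.5144 + 2.6229 + 4.4352 = 9.3564
CE = e^9.3564 ≈ 11572.65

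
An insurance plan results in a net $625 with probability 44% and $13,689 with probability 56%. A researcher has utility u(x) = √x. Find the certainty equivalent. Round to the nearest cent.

$5,855.31

E[u] = 0.44·√625 + 0.56·√13689 = 0.44·25 + 0.56·117 = 76.52
CE = (76.52)² = 5855.3104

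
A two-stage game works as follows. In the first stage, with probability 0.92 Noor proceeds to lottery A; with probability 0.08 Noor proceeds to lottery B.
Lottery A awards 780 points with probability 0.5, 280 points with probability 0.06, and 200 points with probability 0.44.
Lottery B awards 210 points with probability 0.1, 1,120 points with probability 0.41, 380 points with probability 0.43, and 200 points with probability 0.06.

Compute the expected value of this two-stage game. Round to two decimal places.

507.66 points

EV(A) = 0.5 × 780 + 0.06 × 280 + 0.44 × 200 = 390 + 16.8 + 88 = 494.8
EV(B) = 0.1 × 210 + 0.41 × 1120 + 0.43 × 380 + 0.06 × 200 = 21 + 459.2 + 163.4 + 12 = 655.6
Overall = 0.92 × 494.8 + 0.08 × 655.6 = 455.216 + 52.448 = 507.664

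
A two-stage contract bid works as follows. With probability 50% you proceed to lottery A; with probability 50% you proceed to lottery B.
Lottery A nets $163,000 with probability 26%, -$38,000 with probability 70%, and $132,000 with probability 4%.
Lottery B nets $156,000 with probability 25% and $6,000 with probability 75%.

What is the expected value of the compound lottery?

EV(A) = 0.26 × 163000 + 0.7 × (-38000) + 0.04 × 132000 = 42380 − 26600 + 5280 = 21060
EV(B) = 0.25 × 156000 + 0.75 × 6000 = 39000 + 4500 = 43500
Overall = 0.5 × 21060 + 0.5 × 43500 = 10530 + 21750 = 32280

$32,280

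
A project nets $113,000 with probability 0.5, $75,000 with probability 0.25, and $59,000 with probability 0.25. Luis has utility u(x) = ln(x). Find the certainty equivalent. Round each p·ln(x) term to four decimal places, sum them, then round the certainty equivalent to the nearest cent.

E[u] = 0.5·ln(113000) + 0.25·ln(75000) + 0.25·ln(59000) = 5.8176 + 2.8063 + 2.7463 = 11.3702
CE = e^11.3702 ≈ 86699.21

$86,699.21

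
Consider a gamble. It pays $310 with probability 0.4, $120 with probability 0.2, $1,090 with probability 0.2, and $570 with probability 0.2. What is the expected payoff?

EV = 0.4 × 310 + 0.2 × 120 + 0.2 × 1090 + 0.2 × 570 = 124 + 24 + 218 + 114 = 480

$480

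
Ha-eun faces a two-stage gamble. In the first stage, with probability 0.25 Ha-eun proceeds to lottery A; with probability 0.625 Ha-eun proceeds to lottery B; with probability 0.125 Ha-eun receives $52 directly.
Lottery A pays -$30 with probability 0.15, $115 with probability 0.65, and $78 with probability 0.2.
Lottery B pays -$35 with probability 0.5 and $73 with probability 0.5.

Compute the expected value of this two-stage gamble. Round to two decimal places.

EV(A) = 0.15 × (-30) + 0.65 × 115 + 0.2 × 78 = -4.5 + 74.75 + 15.6 = 85.85
EV(B) = 0.5 × (-35) + 0.5 × 73 = -17.5 + 36.5 = 19
Branch C: 52 (certain)
Overall = 0.25 × 85.85 + 0.625 × 19 + 0.125 × 52 = 21.4625 + 11.875 + 6.5 = 39.8375

$39.84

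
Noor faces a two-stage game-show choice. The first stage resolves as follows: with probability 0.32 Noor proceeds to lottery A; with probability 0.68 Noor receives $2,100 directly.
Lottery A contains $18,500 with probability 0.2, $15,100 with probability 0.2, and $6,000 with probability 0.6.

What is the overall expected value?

EV(A) = 0.2 × 18500 + 0.2 × 15100 + 0.6 × 6000 = 3700 + 3020 + 3600 = 10320
Branch B: 2100 (certain)
Overall = 0.32 × 10320 + 0.68 × 2100 = 3302.4 + 1428 = 4730.4

$4,730.40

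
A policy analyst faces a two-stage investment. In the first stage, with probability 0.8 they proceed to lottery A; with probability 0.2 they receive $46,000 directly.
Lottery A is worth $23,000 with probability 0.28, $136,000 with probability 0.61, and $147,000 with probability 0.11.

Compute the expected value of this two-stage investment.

$93,656

EV(A) = 0.28 × 23000 + 0.61 × 136000 + 0.11 × 147000 = 6440 + 82960 + 16170 = 105570
Branch B: 46000 (certain)
Overall = 0.8 × 105570 + 0.2 × 46000 = 84456 + 9200 = 93656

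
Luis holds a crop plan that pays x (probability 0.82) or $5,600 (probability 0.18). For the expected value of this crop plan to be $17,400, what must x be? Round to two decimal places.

x = $19,990.24

0.82·x + 0.18·5600 = 17400
0.82·x = 17400 − 1008 = 16392
x = 16392 / 0.82 = 19990.2439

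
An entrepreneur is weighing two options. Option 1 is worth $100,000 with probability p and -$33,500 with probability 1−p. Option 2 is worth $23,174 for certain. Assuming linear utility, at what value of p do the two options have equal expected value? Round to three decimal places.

p = 0.425

p·100000 + (1−p)·(-33500) = 23174
133500p − 33500 = 23174
p = (23174 + 33500) / 133500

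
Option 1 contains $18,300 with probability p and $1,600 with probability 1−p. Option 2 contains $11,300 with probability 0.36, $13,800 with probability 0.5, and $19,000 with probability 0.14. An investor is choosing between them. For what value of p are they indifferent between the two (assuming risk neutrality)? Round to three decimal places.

p = 0.720

EV(Option 2) = 0.36 × 11300 + 0.5 × 13800 + 0.14 × 19000 = 4068 + 6900 + 2660 = 13628
p·18300 + (1−p)·1600 = 13628
16700p + 1600 = 13628
p = (13628 − 1600) / 16700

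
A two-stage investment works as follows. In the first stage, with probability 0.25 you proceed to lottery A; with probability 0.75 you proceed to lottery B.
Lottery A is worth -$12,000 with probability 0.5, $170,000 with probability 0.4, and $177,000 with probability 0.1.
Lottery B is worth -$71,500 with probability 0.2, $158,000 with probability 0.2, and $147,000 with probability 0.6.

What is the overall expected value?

$99,050

EV(A) = 0.5 × (-12000) + 0.4 × 170000 + 0.1 × 177000 = -6000 + 68000 + 17700 = 79700
EV(B) = 0.2 × (-71500) + 0.2 × 158000 + 0.6 × 147000 = -14300 + 31600 + 88200 = 105500
Overall = 0.25 × 79700 + 0.75 × 105500 = 19925 + 79125 = 99050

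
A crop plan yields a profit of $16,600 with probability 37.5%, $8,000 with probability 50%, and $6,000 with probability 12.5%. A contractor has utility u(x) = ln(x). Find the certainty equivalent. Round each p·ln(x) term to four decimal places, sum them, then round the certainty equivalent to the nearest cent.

E[u] = 0.375·ln(16600) + 0.5·ln(8000) + 0.125·ln(6000) = 3.6439 + 4.4936 + 1.0874 = 9.2249
CE = e^9.2249 ≈ 10146.66

$10,146.66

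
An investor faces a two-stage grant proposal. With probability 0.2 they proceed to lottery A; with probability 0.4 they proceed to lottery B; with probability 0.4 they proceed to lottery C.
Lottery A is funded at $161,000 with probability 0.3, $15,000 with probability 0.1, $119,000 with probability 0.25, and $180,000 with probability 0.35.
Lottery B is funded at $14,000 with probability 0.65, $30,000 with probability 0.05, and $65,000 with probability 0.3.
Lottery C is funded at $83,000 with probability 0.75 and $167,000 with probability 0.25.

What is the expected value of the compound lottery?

$82,150

EV(A) = 0.3 × 161000 + 0.1 × 15000 + 0.25 × 119000 + 0.35 × 180000 = 48300 + 1500 + 29750 + 63000 = 142550
EV(B) = 0.65 × 14000 + 0.05 × 30000 + 0.3 × 65000 = 9100 + 1500 + 19500 = 30100
EV(C) = 0.75 × 83000 + 0.25 × 167000 = 62250 + 41750 = 104000
Overall = 0.2 × 142550 + 0.4 × 30100 + 0.4 × 104000 = 28510 + 12040 + 41600 = 82150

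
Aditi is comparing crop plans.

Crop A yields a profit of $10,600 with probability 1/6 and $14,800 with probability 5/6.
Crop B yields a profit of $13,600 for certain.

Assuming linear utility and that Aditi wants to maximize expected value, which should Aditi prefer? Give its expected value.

Crop A ($14,100)

Crop A = 1/6 × 10600 + 5/6 × 14800 = 1766.6667 + 12333.3333 = 14100
Crop B: 13600 (certain)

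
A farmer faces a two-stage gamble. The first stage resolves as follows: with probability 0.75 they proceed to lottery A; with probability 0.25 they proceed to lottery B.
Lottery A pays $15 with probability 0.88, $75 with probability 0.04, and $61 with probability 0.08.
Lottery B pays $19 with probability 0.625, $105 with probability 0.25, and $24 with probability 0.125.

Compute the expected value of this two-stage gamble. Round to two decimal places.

EV(A) = 0.88 × 15 + 0.04 × 75 + 0.08 × 61 = 13.2 + 3 + 4.88 = 21.08
EV(B) = 0.625 × 19 + 0.25 × 105 + 0.125 × 24 = 11.875 + 26.25 + 3 = 41.125
Overall = 0.75 × 21.08 + 0.25 × 41.125 = 15.81 + 10.28125 = 26.09125

$26.09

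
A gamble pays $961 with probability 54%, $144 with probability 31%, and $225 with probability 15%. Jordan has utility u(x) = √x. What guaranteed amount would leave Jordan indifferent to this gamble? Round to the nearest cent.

$515.74

E[u] = 0.54·√961 + 0.31·√144 + 0.15·√225 = 0.54·31 + 0.31·12 + 0.15·15 = 22.71
CE = (22.71)² = 515.7441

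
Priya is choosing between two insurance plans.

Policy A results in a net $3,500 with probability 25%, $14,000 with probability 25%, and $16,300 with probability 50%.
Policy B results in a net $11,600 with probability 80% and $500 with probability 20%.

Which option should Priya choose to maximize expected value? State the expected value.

Policy A = 0.25 × 3500 + 0.25 × 14000 + 0.5 × 16300 = 875 + 3500 + 8150 = 12525
Policy B = 0.8 × 11600 + 0.2 × 500 = 9280 + 100 = 9380

Policy A ($12,525)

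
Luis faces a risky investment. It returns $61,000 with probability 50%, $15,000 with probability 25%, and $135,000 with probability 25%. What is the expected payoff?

$68,000

EV = 0.5 × 61000 + 0.25 × 15000 + 0.25 × 135000 = 30500 + 3750 + 33750 = 68000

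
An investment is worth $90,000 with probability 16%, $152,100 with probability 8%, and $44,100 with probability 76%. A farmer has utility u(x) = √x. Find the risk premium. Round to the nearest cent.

$3,058.56

E[u] = 0.16·√90000 + 0.08·√152100 + 0.76·√44100 = 0.16·300 + 0.08·390 + 0.76·210 = 238.8
CE = (238.8)² = 57025.44
Risk premium = EV − CE = 60084 − 57025.44 = 3058.56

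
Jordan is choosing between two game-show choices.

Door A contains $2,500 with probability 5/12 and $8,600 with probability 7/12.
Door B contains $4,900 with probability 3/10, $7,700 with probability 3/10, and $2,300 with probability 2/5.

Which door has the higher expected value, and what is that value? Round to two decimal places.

Door A ($6,058.33)

Door A = 5/12 × 2500 + 7/12 × 8600 = 1041.6667 + 5016.6667 = 6058.3333
Door B = 3/10 × 4900 + 3/10 × 7700 + 2/5 × 2300 = 1470 + 2310 + 920 = 4700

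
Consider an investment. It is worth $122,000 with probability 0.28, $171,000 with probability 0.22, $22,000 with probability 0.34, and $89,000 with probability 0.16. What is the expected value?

$93,500

EV = 0.28 × 122000 + 0.22 × 171000 + 0.34 × 22000 + 0.16 × 89000 = 34160 + 37620 + 7480 + 14240 = 93500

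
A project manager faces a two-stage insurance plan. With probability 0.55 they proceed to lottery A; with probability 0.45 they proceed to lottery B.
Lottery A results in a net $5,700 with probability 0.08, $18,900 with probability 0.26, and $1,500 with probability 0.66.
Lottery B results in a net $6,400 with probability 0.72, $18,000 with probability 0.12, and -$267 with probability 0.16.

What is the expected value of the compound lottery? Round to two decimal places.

EV(A) = 0.08 × 5700 + 0.26 × 18900 + 0.66 × 1500 = 456 + 4914 + 990 = 6360
EV(B) = 0.72 × 6400 + 0.12 × 18000 + 0.16 × (-267) = 4608 + 2160 − 42.72 = 6725.28
Overall = 0.55 × 6360 + 0.45 × 6725.28 = 3498 + 3026.376 = 6524.376

$6,524.38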